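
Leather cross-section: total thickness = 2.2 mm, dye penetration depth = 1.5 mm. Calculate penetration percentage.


Penetration% = 1.5 / 2.2 x 100
Penetration = 68.2%


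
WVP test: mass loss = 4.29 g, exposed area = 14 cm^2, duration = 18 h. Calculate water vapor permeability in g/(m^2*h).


WVP = mass_loss / (area x time) x 10000
WVP = 4.29 / (14 x 18) x 10000
WVP = 4.29 / 252 x 10000 = 170.24 g/(m^2*h)


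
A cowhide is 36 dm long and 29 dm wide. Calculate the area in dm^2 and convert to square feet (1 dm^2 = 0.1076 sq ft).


Area = 36 x 29 = 1044 dm^2
Conversion: 1044 x 0.1076 = 112.33 sq ft


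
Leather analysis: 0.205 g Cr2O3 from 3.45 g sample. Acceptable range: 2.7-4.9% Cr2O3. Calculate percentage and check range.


Cr2O3 = 5.94%
Within range: No


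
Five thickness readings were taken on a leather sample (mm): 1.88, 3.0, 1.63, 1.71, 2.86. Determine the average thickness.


2.22 mm


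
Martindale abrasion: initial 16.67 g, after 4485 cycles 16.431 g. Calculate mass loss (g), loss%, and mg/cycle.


Mass loss = 0.239 g
Loss = 1.43%
Rate = 0.053 mg/cycle

Loss = 16.67 - 16.431 = 0.239 g
Loss% = 0.239 / 16.67 x 100 = 1.43%
Rate = 0.239 / 4485 x 1000 = 0.053 mg/cycle


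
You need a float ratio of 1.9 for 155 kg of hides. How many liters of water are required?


294.5 L


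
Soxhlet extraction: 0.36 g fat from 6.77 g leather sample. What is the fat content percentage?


5.3%

Fat content = 0.36 / 6.77 x 100
Fat = 5.3%


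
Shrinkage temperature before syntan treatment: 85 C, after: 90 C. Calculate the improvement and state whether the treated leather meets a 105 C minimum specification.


Improvement = 90 - 85 = 5 C
Spec check: 90 C >= 105 C? No


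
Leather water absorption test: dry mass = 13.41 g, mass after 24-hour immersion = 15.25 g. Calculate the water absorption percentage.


13.7%

Water absorbed = 15.25 - 13.41 = 1.84 g
WA% = 1.84 / 13.41 x 100 = 13.7%


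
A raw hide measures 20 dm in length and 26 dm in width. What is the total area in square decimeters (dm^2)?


520 dm^2

Area = length x width
Area = 20 x 26 = 520 dm^2


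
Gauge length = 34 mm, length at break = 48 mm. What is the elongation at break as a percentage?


Extension = 48 - 34 = 14 mm
Elongation = 14 / 34 x 100 = 41.2%


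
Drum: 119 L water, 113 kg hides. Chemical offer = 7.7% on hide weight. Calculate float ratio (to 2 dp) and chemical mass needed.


Float ratio = 119 / 113 = 1.05
Chemical = 113 x 7.7 / 100 = 8.701 kg


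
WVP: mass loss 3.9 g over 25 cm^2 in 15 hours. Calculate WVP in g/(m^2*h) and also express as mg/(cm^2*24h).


WVP = 104.00 g/(m^2*h)
Daily rate = 249.60 mg/(cm^2*24h)


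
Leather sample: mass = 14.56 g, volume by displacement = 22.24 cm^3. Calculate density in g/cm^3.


Density = mass / volume
Density = 14.56 / 22.24 = 0.655 g/cm^3


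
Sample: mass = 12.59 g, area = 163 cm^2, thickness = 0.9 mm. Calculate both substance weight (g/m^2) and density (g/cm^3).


SW = 12.59 / 163 x 10000 = 772.4 g/m^2
Volume = 163 x 0.9 / 10 = 14.67 cm^3
Density = 12.59 / 14.67 = 0.858 g/cm^3


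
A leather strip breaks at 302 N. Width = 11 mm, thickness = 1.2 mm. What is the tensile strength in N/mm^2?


22.88 N/mm^2


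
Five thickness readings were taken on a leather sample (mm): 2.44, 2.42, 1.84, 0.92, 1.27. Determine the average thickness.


Sum = 2.44 + 2.42 + 1.84 + 0.92 + 1.27 = 8.89
Average = 8.89 / 5 = 1.78 mm


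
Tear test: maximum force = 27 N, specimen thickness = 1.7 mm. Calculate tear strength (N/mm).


Tear strength = force / thickness
Tear = 27 / 1.7 = 15.9 N/mm


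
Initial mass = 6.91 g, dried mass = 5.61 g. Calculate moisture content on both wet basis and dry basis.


Moisture lost = 6.91 - 5.61 = 1.30 g
Wet basis MC = 1.30 / 6.91 x 100 = 18.8%
Dry basis MC = 1.30 / 5.61 x 100 = 23.2%


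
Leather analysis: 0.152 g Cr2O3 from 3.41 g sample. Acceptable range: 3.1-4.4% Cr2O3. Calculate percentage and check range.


Cr2O3% = 0.152 / 3.41 x 100 = 4.46%
Acceptable range: 3.1 to 4.4%
Within range: No


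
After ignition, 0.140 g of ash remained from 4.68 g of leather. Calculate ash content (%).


2.99%

Ash% = 0.140 / 4.68 x 100
Ash% = 2.99%


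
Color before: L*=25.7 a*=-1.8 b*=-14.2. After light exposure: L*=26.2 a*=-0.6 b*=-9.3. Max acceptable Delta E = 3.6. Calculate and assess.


Delta E = 5.07
Passes: No


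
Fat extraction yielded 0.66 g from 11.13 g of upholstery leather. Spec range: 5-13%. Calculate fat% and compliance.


Fat content = 5.9%
Compliant: Yes

Fat% = 0.66 / 11.13 x 100 = 5.9%
Spec range: 5-13%
Compliant: Yes


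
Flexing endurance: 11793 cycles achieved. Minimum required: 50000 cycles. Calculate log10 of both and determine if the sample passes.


Achieved: log10 = 4.07
Required: log10 = 4.70
Passes: No


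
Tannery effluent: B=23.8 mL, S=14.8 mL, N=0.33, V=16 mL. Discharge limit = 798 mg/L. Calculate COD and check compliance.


COD = 1485.0 mg/L
Compliant: No

COD = (23.8 - 14.8) x 0.33 x 8000 / 16 = 1485.0 mg/L
Limit: 798 mg/L
Compliant: No


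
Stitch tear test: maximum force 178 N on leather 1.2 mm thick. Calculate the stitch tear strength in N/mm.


Stitch tear strength = force / thickness
STS = 178 / 1.2 = 148.3 N/mm


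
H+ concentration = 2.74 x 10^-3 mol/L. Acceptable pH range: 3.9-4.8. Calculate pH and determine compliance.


pH = 2.56
Compliant: No

pH = -log10(2.74 x 10^-3) = 2.56
Range: 3.9 to 4.8
Compliant: No


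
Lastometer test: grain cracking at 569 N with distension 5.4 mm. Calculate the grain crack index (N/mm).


Grain crack index = force / distension
Index = 569 / 5.4 = 105.4 N/mm


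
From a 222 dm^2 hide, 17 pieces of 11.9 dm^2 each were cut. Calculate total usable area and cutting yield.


Total usable = 17 x 11.9 = 202.3 dm^2
Yield = 202.3 / 222 x 100 = 91.1%


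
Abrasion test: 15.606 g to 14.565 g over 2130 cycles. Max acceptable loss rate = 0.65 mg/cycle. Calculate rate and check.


Loss = 15.606 - 14.565 = 1.041 g
Rate = 1.041 g / 2130 cycles x 1000 = 0.489 mg/cycle
Max = 0.65 mg/cycle
Passes: Yes


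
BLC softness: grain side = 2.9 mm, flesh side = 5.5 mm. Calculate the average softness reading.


4.20 mm

Average = (2.9 + 5.5) / 2
Average = 4.20 mm


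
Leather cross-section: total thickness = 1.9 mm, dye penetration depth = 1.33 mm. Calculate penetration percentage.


70.0%


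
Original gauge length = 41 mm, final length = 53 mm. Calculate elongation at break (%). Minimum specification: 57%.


Elongation = 29.3%
Meets spec: No


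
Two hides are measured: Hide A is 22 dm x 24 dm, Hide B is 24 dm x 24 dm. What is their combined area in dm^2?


Hide A area = 22 x 24 = 528 dm^2
Hide B area = 24 x 24 = 576 dm^2
Total = 528 + 576 = 1104 dm^2


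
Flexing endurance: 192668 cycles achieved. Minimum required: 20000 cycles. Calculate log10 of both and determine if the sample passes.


log10(192668) = 5.28
log10(20000) = 4.30
Passes: Yes


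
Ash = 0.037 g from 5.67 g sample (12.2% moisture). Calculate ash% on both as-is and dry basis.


As-is ash = 0.65%
Dry-basis ash = 0.74%


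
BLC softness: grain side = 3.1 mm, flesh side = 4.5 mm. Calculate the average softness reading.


3.80 mm


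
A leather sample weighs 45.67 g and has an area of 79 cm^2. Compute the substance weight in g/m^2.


Substance weight = mass / area x 10000
SW = 45.67 / 79 x 10000
SW = 5781.0 g/m^2


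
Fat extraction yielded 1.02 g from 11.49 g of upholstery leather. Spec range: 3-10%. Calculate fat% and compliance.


Fat% = 1.02 / 11.49 x 100 = 8.9%
Spec range: 3-10%
Compliant: Yes


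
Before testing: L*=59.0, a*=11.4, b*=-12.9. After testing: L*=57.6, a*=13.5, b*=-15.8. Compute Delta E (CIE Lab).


dL = 57.6 - 59.0 = -1.4
da = 13.5 - 11.4 = 2.1
db = -15.8 - (-12.9) = -2.9
dE = sqrt((-1.4)^2 + (2.1)^2 + (-2.9)^2) = 3.84


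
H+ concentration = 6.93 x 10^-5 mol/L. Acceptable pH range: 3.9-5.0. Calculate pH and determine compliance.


pH = -log10(6.93 x 10^-5) = 4.16
Range: 3.9 to 5.0
Compliant: Yes


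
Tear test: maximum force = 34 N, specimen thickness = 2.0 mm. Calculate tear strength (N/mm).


Tear strength = force / thickness
Tear = 34 / 2.0 = 17.0 N/mm


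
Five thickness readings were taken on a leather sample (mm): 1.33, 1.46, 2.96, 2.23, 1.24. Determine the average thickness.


1.84 mm


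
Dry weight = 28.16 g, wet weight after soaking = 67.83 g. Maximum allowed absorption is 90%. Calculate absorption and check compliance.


WA = (67.83 - 28.16) / 28.16 x 100 = 140.9%
Maximum allowed: 90%
Compliant: No


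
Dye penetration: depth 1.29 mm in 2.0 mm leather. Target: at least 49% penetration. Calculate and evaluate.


Penetration = 1.29 / 2.0 x 100 = 64.5%
Target: 49%
Meets target: Yes


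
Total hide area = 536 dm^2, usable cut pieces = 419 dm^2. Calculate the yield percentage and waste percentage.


Yield = 78.2%
Waste = 21.8%


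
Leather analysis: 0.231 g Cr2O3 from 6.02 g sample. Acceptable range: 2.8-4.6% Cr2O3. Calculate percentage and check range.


Cr2O3 = 3.84%
Within range: Yes

Cr2O3% = 0.231 / 6.02 x 100 = 3.84%
Acceptable range: 2.8 to 4.6%
Within range: Yes


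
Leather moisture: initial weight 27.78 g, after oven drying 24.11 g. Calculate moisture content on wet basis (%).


Moisture = 27.78 - 24.11 = 3.67 g
MC = 3.67 / 27.78 x 100 = 13.2%


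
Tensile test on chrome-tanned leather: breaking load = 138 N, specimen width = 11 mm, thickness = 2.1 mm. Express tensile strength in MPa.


5.97 MPa


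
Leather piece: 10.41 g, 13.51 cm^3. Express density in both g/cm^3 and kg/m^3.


Density = 10.41 / 13.51 = 0.771 g/cm^3
Convert: 0.771 x 1000 = 771 kg/m^3


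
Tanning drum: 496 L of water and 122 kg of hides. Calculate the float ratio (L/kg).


Float ratio = water / hide weight
Ratio = 496 / 122 = 4.1


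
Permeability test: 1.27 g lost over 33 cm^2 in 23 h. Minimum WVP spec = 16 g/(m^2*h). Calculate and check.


WVP = 16.73 g/(m^2*h)
Meets specification: Yes


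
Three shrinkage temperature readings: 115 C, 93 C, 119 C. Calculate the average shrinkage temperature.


109.0 C


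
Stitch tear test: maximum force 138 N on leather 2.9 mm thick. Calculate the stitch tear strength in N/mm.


47.6 N/mm


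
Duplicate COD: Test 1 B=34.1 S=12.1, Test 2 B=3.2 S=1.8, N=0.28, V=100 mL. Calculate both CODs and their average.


COD1 = 492.8 mg/L
COD2 = 31.4 mg/L
Average = 262.1 mg/L


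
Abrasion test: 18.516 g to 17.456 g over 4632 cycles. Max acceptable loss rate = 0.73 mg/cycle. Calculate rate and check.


Loss = 18.516 - 17.456 = 1.060 g
Rate = 1.060 g / 4632 cycles x 1000 = 0.229 mg/cycle
Max = 0.73 mg/cycle
Passes: Yes


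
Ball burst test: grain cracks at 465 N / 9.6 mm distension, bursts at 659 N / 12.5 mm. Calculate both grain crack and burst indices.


Crack index = 48.4 N/mm
Burst index = 52.7 N/mm

Crack index = 465 / 9.6 = 48.4 N/mm
Burst index = 659 / 12.5 = 52.7 N/mm


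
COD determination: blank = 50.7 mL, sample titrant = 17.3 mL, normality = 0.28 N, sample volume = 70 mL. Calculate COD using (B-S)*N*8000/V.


COD = (50.7 - 17.3) x 0.28 x 8000 / 70
COD = 33.4 x 0.28 x 8000 / 70
COD = 1068.8 mg/L


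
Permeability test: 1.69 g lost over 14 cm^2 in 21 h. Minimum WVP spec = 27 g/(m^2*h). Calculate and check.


WVP = 57.48 g/(m^2*h)
Meets specification: Yes

WVP = 1.69 / (14 x 21) x 10000 = 57.48 g/(m^2*h)
Minimum: 27 g/(m^2*h)
Meets spec: Yes


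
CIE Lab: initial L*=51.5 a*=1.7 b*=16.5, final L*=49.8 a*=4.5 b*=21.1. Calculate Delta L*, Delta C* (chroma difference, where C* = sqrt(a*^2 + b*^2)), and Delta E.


Delta L* = -1.7
Delta C* = 4.99
Delta E = 5.65


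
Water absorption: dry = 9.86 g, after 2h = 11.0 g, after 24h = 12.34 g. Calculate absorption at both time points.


WA (2h) = (11.0 - 9.86) / 9.86 x 100 = 11.6%
WA (24h) = (12.34 - 9.86) / 9.86 x 100 = 25.2%


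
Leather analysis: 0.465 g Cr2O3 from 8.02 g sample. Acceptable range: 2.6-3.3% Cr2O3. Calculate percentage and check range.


Cr2O3 = 5.80%
Within range: No

Cr2O3% = 0.465 / 8.02 x 100 = 5.80%
Acceptable range: 2.6 to 3.3%
Within range: No


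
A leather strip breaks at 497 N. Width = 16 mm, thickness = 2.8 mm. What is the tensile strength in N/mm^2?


Cross-sectional area = 16 x 2.8 = 44.8 mm^2
Tensile strength = 497 / 44.8 = 11.09 N/mm^2


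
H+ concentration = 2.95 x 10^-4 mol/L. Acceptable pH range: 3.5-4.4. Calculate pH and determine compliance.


pH = 3.53
Compliant: Yes

pH = -log10(2.95 x 10^-4) = 3.53
Range: 3.5 to 4.4
Compliant: Yes


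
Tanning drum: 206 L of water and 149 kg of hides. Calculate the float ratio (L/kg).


1.4


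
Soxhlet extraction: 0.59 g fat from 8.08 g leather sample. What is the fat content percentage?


7.3%

Fat content = 0.59 / 8.08 x 100
Fat = 7.3%


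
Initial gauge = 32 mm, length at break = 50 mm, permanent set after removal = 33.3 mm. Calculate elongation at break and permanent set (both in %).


Elongation at break = 56.3%
Permanent set = 4.1%

Elongation at break = (50 - 32) / 32 x 100 = 56.3%
Permanent set = (33.3 - 32) / 32 x 100 = 4.1%


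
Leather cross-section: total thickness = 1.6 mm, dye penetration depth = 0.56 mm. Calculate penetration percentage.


35.0%

Penetration% = 0.56 / 1.6 x 100
Penetration = 35.0%


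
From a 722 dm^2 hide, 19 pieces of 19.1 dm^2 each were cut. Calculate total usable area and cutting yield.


Usable area = 362.9 dm^2
Yield = 50.3%


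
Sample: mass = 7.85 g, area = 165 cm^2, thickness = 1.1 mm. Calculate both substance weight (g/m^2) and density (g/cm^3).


Substance weight = 475.8 g/m^2
Density = 0.433 g/cm^3

SW = 7.85 / 165 x 10000 = 475.8 g/m^2
Volume = 165 x 1.1 / 10 = 18.15 cm^3
Density = 7.85 / 18.15 = 0.433 g/cm^3


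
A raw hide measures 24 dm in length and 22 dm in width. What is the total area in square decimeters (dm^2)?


528 dm^2


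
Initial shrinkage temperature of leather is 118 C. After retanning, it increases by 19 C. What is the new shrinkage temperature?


137 C


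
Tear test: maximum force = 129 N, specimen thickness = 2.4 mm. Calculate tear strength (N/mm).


53.8 N/mm


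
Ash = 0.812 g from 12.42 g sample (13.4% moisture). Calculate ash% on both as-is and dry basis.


As-is ash% = 0.812 / 12.42 x 100 = 6.54%
Dry mass = 12.42 x (100 - 13.4) / 100 = 10.75572 g
Dry-basis ash% = 0.812 / 10.75572 x 100 = 7.55%


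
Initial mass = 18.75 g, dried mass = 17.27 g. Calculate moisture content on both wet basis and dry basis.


Wet basis = 7.9%
Dry basis = 8.6%


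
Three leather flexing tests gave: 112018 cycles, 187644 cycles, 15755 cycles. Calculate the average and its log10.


Average = 105139 cycles
log10 = 5.02


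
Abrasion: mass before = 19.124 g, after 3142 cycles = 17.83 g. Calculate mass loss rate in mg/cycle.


0.412 mg/cycle


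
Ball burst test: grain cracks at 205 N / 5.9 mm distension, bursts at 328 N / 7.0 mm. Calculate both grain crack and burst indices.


Crack index = 34.7 N/mm
Burst index = 46.9 N/mm


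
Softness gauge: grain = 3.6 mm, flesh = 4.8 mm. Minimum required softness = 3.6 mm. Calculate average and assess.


Average = (3.6 + 4.8) / 2 = 4.20 mm
Minimum = 3.6 mm
Meets requirement: Yes


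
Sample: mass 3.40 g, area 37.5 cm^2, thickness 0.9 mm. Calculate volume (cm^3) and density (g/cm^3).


Volume = 3.375 cm^3
Density = 1.007 g/cm^3


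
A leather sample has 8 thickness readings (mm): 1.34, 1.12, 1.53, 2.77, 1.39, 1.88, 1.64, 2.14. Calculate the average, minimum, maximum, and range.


Average = 1.73 mm
Min = 1.12 mm
Max = 2.77 mm
Range = 1.65 mm


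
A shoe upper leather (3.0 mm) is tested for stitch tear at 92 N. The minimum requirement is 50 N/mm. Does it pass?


STS = 92 / 3.0 = 30.7 N/mm
Minimum required: 50 N/mm
Passes: No


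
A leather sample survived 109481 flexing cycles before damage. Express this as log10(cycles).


log10(109481) = 5.04


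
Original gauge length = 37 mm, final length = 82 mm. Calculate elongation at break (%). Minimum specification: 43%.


Elongation = 121.6%
Meets spec: Yes

Extension = 82 - 37 = 45 mm
Elongation = 45 / 37 x 100 = 121.6%
Minimum required: 43%
Meets specification: Yes


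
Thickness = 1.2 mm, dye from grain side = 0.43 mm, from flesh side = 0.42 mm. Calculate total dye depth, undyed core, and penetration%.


Total dyed = 0.43 + 0.42 = 0.85 mm
Undyed core = 1.2 - 0.85 = 0.35 mm
Penetration = 0.85 / 1.2 x 100 = 70.8%


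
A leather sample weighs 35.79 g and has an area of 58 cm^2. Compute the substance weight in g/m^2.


6170.7 g/m^2


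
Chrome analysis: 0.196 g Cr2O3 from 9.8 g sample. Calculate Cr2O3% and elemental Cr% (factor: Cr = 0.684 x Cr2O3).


Cr2O3% = 0.196 / 9.8 x 100 = 2.00%
Cr% = 2.00 x 0.684 = 1.37%


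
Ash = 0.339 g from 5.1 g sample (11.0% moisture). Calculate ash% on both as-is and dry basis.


As-is ash% = 0.339 / 5.1 x 100 = 6.65%
Dry mass = 5.1 x (100 - 11.0) / 100 = 4.539 g
Dry-basis ash% = 0.339 / 4.539 x 100 = 7.47%


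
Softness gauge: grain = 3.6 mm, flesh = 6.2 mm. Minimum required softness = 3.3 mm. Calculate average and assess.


Average = (3.6 + 6.2) / 2 = 4.90 mm
Minimum = 3.3 mm
Meets requirement: Yes


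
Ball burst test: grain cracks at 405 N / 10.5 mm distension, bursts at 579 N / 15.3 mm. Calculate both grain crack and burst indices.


Crack index = 405 / 10.5 = 38.6 N/mm
Burst index = 579 / 15.3 = 37.8 N/mm


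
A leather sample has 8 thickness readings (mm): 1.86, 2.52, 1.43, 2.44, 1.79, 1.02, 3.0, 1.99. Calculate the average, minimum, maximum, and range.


Average = 2.01 mm
Min = 1.02 mm
Max = 3.0 mm
Range = 1.98 mm

Sum = 16.05
Average = 16.05 / 8 = 2.01 mm
Minimum = 1.02 mm
Maximum = 3.0 mm
Range = 3.0 - 1.02 = 1.98 mm


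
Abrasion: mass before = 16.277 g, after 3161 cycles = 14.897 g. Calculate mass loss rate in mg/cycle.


0.437 mg/cycle

Mass loss = 16.277 - 14.897 = 1.380 g
Rate = 1.380 / 3161 x 1000 = 0.437 mg/cycle


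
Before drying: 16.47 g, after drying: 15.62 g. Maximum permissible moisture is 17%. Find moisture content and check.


MC = (16.47 - 15.62) / 16.47 x 100 = 5.2%
Maximum: 17%
Acceptable: Yes


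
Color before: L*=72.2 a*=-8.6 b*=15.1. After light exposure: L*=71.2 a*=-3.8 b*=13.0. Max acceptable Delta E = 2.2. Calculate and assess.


Delta E = 5.33
Passes: No

dL = -1.0, da = 4.8, db = -2.1
dE = sqrt((-1.0)^2 + (4.8)^2 + (-2.1)^2) = 5.33
Max = 2.2
Passes: No


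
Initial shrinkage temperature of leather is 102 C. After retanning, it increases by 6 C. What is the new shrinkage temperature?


108 C

New Ts = 102 + 6 = 108 C


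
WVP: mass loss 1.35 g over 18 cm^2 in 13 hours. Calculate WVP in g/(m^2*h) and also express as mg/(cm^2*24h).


WVP = 1.35 / (18 x 13) x 10000 = 57.69 g/(m^2*h)
Mass loss in mg = 1.35 x 1000 = 1350 mg
Per cm^2 per 24h in mg: 1350 x 24 / (18 x 13) = 32400 / 234 = 138.46 mg/(cm^2*24h)


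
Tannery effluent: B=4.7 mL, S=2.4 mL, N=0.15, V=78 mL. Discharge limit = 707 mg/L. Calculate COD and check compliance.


COD = (4.7 - 2.4) x 0.15 x 8000 / 78 = 35.4 mg/L
Limit: 707 mg/L
Compliant: Yes


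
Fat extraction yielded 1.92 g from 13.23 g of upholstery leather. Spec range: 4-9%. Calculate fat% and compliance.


Fat content = 14.5%
Compliant: No


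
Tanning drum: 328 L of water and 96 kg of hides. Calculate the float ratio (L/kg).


3.4


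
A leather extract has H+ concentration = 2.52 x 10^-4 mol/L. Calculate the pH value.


pH = -log10[H+]
pH = -log10(2.52 x 10^-4) = 3.60


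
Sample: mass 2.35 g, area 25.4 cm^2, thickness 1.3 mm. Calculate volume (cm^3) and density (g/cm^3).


Thickness in cm = 1.3 / 10 = 0.13 cm
Volume = 25.4 x 0.13 = 3.302 cm^3
Density = 2.35 / 3.302 = 0.712 g/cm^3


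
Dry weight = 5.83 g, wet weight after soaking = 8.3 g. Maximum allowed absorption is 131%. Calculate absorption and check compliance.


WA = (8.3 - 5.83) / 5.83 x 100 = 42.4%
Maximum allowed: 131%
Compliant: Yes


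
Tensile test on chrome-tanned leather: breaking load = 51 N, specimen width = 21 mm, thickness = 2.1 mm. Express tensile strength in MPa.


Cross-section = 21 x 2.1 = 44.1 mm^2
TS = 51 / 44.1 = 1.16 MPa
(1 N/mm^2 = 1 MPa)


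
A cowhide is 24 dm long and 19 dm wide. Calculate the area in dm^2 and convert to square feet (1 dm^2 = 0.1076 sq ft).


456 dm^2
49.07 sq ft


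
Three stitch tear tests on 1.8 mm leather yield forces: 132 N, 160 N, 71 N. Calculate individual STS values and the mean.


STS1 = 73.3 N/mm
STS2 = 88.9 N/mm
STS3 = 39.4 N/mm
Mean = 67.2 N/mm


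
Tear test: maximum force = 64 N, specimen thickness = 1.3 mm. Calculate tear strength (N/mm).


49.2 N/mm


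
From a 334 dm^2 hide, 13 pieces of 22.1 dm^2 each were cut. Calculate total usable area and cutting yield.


Total usable = 13 x 22.1 = 287.3 dm^2
Yield = 287.3 / 334 x 100 = 86.0%


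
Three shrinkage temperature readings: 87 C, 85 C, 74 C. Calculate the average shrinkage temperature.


82.0 C

Average = (87 + 85 + 74) / 3
Average = 246 / 3 = 82.0 C


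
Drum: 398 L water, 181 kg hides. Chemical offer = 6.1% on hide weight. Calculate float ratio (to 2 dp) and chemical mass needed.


Float ratio = 2.20
Chemical needed = 11.041 kg

Float ratio = 398 / 181 = 2.20
Chemical = 181 x 6.1 / 100 = 11.041 kg


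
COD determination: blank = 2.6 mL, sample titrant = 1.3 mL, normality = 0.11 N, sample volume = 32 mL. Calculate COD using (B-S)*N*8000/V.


35.8 mg/L


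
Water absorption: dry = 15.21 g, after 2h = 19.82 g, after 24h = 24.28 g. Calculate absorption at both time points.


WA (2h) = (19.82 - 15.21) / 15.21 x 100 = 30.3%
WA (24h) = (24.28 - 15.21) / 15.21 x 100 = 59.6%


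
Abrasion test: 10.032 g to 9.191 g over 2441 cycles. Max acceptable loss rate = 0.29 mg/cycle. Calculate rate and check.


Rate = 0.345 mg/cycle
Passes: No

Loss = 10.032 - 9.191 = 0.841 g
Rate = 0.841 g / 2441 cycles x 1000 = 0.345 mg/cycle
Max = 0.29 mg/cycle
Passes: No


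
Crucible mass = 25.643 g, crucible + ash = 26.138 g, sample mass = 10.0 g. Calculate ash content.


Ash mass = 26.138 - 25.643 = 0.495 g
Ash% = 0.495 / 10.0 x 100 = 4.95%


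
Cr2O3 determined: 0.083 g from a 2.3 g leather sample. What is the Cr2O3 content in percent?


Cr2O3% = 0.083 / 2.3 x 100
Cr2O3% = 3.61%


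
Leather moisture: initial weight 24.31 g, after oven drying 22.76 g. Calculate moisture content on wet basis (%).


Moisture = 24.31 - 22.76 = 1.55 g
MC = 1.55 / 24.31 x 100 = 6.4%


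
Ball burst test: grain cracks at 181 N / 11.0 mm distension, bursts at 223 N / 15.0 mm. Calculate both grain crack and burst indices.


Crack index = 16.5 N/mm
Burst index = 14.9 N/mm

Crack index = 181 / 11.0 = 16.5 N/mm
Burst index = 223 / 15.0 = 14.9 N/mm


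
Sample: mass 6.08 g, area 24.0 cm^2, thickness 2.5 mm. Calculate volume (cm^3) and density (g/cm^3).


Volume = 6.000 cm^3
Density = 1.013 g/cm^3

Thickness in cm = 2.5 / 10 = 0.25 cm
Volume = 24.0 x 0.25 = 6.000 cm^3
Density = 6.08 / 6.000 = 1.013 g/cm^3


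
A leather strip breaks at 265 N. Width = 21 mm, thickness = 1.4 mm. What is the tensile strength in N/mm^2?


9.01 N/mm^2

Cross-sectional area = 21 x 1.4 = 29.4 mm^2
Tensile strength = 265 / 29.4 = 9.01 N/mm^2


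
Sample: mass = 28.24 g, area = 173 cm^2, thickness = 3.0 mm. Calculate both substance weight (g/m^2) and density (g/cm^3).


SW = 28.24 / 173 x 10000 = 1632.4 g/m^2
Volume = 173 x 3.0 / 10 = 51.90 cm^3
Density = 28.24 / 51.90 = 0.544 g/cm^3


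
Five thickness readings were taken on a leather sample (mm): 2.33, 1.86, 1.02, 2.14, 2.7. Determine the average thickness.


Sum = 2.33 + 1.86 + 1.02 + 2.14 + 2.7 = 10.05
Average = 10.05 / 5 = 2.01 mm


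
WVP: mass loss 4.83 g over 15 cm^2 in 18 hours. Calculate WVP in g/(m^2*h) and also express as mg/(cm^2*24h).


WVP = 178.89 g/(m^2*h)
Daily rate = 429.33 mg/(cm^2*24h)


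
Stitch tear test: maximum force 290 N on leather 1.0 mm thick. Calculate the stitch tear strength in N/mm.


Stitch tear strength = force / thickness
STS = 290 / 1.0 = 290.0 N/mm


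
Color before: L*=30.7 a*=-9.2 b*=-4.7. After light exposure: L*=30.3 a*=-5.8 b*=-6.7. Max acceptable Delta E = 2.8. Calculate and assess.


dL = -0.4, da = 3.4, db = -2.0
dE = sqrt((-0.4)^2 + (3.4)^2 + (-2.0)^2) = 3.96
Max = 2.8
Passes: No


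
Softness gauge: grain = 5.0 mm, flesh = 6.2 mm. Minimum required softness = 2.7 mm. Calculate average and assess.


Average softness = 5.60 mm
Meets requirement: Yes

Average = (5.0 + 6.2) / 2 = 5.60 mm
Minimum = 2.7 mm
Meets requirement: Yes


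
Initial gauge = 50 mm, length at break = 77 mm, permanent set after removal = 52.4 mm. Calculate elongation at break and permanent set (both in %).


Elongation at break = 54.0%
Permanent set = 4.8%

Elongation at break = (77 - 50) / 50 x 100 = 54.0%
Permanent set = (52.4 - 50) / 50 x 100 = 4.8%


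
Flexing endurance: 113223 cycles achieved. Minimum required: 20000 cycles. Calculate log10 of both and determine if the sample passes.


log10(113223) = 5.05
log10(20000) = 4.30
Passes: Yes


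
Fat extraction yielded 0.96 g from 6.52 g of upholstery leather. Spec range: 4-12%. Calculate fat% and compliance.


Fat content = 14.7%
Compliant: No

Fat% = 0.96 / 6.52 x 100 = 14.7%
Spec range: 4-12%
Compliant: No


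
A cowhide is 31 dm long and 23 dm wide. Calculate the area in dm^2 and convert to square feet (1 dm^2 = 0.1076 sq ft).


713 dm^2
76.72 sq ft


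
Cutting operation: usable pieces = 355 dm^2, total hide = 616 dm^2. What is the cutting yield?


Yield = usable / total x 100
Yield = 355 / 616 x 100 = 57.6%


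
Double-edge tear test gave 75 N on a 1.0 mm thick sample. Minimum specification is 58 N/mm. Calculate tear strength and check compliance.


Tear strength = 75.0 N/mm
Compliant: Yes


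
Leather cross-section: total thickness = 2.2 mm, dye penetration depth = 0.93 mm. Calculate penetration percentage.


Penetration% = 0.93 / 2.2 x 100
Penetration = 42.3%


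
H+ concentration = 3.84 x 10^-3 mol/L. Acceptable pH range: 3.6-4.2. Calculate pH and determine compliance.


pH = 2.42
Compliant: No

pH = -log10(3.84 x 10^-3) = 2.42
Range: 3.6 to 4.2
Compliant: No


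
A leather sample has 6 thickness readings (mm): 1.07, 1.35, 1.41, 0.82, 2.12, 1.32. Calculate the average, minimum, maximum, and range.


Sum = 8.09
Average = 8.09 / 6 = 1.35 mm
Minimum = 0.82 mm
Maximum = 2.12 mm
Range = 2.12 - 0.82 = 1.30 mm


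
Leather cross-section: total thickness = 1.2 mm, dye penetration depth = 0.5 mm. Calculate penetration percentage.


41.7%


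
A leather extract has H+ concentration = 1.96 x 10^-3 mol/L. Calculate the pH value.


pH = -log10[H+]
pH = -log10(1.96 x 10^-3) = 2.71


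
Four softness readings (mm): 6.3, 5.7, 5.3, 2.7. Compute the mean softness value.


Sum = 6.3 + 5.7 + 5.3 + 2.7
Mean = 20.0 / 4 = 5.00 mm


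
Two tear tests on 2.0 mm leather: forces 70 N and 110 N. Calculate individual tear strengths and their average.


Tear 1 = 70 / 2.0 = 35.0 N/mm
Tear 2 = 110 / 2.0 = 55.0 N/mm
Average = (35.0 + 55.0) / 2 = 45.0 N/mm


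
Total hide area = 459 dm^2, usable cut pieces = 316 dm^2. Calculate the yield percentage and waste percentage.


Yield = 68.8%
Waste = 31.2%

Yield = 316 / 459 x 100 = 68.8%
Waste = 459 - 316 = 143 dm^2
Waste% = 100 - 68.8 = 31.2%


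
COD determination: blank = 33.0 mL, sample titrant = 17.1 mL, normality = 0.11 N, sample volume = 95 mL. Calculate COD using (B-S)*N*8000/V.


147.3 mg/L


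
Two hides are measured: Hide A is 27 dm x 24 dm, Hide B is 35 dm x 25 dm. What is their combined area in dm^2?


Hide A area = 27 x 24 = 648 dm^2
Hide B area = 35 x 25 = 875 dm^2
Total = 648 + 875 = 1523 dm^2


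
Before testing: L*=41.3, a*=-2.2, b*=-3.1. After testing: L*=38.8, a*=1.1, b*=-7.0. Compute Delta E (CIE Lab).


dL = 38.8 - 41.3 = -2.5
da = 1.1 - (-2.2) = 3.3
db = -7.0 - (-3.1) = -3.9
dE = sqrt((-2.5)^2 + (3.3)^2 + (-3.9)^2) = 5.69


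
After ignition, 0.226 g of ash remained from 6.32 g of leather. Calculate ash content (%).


3.58%

Ash% = 0.226 / 6.32 x 100
Ash% = 3.58%


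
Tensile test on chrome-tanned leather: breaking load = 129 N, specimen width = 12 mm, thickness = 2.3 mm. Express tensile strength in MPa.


Cross-section = 12 x 2.3 = 27.6 mm^2
TS = 129 / 27.6 = 4.67 MPa
(1 N/mm^2 = 1 MPa)


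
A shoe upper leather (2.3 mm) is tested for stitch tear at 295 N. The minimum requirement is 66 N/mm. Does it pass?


STS = 128.3 N/mm
Passes: Yes

STS = 295 / 2.3 = 128.3 N/mm
Minimum required: 66 N/mm
Passes: Yes


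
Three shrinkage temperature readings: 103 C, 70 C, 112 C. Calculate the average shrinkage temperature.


95.0 C

Average = (103 + 70 + 112) / 3
Average = 285 / 3 = 95.0 C


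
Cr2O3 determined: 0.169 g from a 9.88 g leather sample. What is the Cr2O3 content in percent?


1.71%

Cr2O3% = 0.169 / 9.88 x 100
Cr2O3% = 1.71%


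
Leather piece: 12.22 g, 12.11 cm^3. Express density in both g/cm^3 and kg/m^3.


Density = 12.22 / 12.11 = 1.009 g/cm^3
Convert: 1.009 x 1000 = 1009 kg/m^3


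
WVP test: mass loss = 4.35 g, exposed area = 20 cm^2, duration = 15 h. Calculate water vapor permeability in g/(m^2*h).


WVP = mass_loss / (area x time) x 10000
WVP = 4.35 / (20 x 15) x 10000
WVP = 4.35 / 300 x 10000 = 145.00 g/(m^2*h)


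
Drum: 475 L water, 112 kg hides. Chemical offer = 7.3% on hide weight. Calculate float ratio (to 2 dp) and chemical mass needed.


Float ratio = 4.24
Chemical needed = 8.176 kg

Float ratio = 475 / 112 = 4.24
Chemical = 112 x 7.3 / 100 = 8.176 kg


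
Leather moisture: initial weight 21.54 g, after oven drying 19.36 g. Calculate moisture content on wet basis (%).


Moisture = 21.54 - 19.36 = 2.18 g
MC = 2.18 / 21.54 x 100 = 10.1%


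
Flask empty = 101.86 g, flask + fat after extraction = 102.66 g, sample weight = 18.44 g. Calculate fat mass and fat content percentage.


Fat mass = 0.80 g
Fat content = 4.3%

Fat mass = 102.66 - 101.86 = 0.80 g
Fat% = 0.80 / 18.44 x 100 = 4.3%


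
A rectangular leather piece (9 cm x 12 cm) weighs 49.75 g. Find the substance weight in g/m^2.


Area = 9 x 12 = 108 cm^2
SW = 49.75 / 108 x 10000 = 4606.5 g/m^2


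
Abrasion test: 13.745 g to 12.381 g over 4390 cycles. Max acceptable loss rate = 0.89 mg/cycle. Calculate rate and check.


Loss = 13.745 - 12.381 = 1.364 g
Rate = 1.364 g / 4390 cycles x 1000 = 0.311 mg/cycle
Max = 0.89 mg/cycle
Passes: Yes


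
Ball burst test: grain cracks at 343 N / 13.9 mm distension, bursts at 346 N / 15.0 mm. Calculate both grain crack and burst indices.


Crack index = 343 / 13.9 = 24.7 N/mm
Burst index = 346 / 15.0 = 23.1 N/mm


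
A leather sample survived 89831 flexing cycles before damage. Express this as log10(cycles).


4.95


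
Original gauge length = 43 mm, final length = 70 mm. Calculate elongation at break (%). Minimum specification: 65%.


Extension = 70 - 43 = 27 mm
Elongation = 27 / 43 x 100 = 62.8%
Minimum required: 65%
Meets specification: No


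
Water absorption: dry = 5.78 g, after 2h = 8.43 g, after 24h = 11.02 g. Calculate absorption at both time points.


WA (2h) = (8.43 - 5.78) / 5.78 x 100 = 45.8%
WA (24h) = (11.02 - 5.78) / 5.78 x 100 = 90.7%


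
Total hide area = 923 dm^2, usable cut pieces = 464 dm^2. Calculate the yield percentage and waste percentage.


Yield = 464 / 923 x 100 = 50.3%
Waste = 923 - 464 = 459 dm^2
Waste% = 100 - 50.3 = 49.7%


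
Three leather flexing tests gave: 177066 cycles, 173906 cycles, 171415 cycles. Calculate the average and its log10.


Average = (177066 + 173906 + 171415) / 3 = 174129 cycles
log10(174129) = 5.24


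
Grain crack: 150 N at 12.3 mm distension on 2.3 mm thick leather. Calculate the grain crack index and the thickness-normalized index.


Crack index = 150 / 12.3 = 12.2 N/mm
Normalized = 12.2 / 2.3 = 5.3 N/mm per mm


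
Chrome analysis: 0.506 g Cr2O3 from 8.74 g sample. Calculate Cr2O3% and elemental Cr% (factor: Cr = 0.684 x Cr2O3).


Cr2O3% = 0.506 / 8.74 x 100 = 5.79%
Cr% = 5.79 x 0.684 = 3.96%


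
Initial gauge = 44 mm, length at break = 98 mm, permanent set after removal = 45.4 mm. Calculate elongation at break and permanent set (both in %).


Elongation at break = (98 - 44) / 44 x 100 = 122.7%
Permanent set = (45.4 - 44) / 44 x 100 = 3.2%


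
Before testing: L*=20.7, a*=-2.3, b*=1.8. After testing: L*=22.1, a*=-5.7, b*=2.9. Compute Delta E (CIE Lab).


dL = 22.1 - 20.7 = 1.4
da = -5.7 - (-2.3) = -3.4
db = 2.9 - 1.8 = 1.1
dE = sqrt((1.4)^2 + (-3.4)^2 + (1.1)^2) = 3.84


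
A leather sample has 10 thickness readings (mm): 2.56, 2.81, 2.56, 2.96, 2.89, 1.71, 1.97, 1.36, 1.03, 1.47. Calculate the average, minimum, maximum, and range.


Average = 2.13 mm
Min = 1.03 mm
Max = 2.96 mm
Range = 1.93 mm

Sum = 21.32
Average = 21.32 / 10 = 2.13 mm
Minimum = 1.03 mm
Maximum = 2.96 mm
Range = 2.96 - 1.03 = 1.93 mm


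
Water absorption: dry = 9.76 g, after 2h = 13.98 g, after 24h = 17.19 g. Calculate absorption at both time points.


2h absorption = 43.2%
24h absorption = 76.1%


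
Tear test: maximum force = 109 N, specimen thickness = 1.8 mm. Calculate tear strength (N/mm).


Tear strength = force / thickness
Tear = 109 / 1.8 = 60.6 N/mm


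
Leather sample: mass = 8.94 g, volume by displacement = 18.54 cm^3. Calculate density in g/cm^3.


0.482 g/cm^3

Density = mass / volume
Density = 8.94 / 18.54 = 0.482 g/cm^3


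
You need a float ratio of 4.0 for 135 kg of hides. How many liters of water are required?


540.0 L


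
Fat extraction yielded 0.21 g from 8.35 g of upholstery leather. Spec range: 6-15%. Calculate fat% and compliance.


Fat% = 0.21 / 8.35 x 100 = 2.5%
Spec range: 6-15%
Compliant: No


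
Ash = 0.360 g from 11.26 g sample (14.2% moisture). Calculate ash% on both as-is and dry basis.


As-is ash% = 0.360 / 11.26 x 100 = 3.20%
Dry mass = 11.26 x (100 - 14.2) / 100 = 9.66108 g
Dry-basis ash% = 0.360 / 9.66108 x 100 = 3.73%


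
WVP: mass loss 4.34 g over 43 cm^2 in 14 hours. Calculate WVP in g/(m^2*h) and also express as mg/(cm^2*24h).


WVP = 4.34 / (43 x 14) x 10000 = 72.09 g/(m^2*h)
Mass loss in mg = 4.34 x 1000 = 4340 mg
Per cm^2 per 24h in mg: 4340 x 24 / (43 x 14) = 104160 / 602 = 173.02 mg/(cm^2*24h)


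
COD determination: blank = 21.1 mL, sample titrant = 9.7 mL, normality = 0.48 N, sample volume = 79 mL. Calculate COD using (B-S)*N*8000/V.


554.1 mg/L


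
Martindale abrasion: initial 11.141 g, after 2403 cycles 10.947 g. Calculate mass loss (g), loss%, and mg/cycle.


Mass loss = 0.194 g
Loss = 1.74%
Rate = 0.081 mg/cycle


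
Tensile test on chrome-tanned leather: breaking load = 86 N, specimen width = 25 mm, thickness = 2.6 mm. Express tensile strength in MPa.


1.32 MPa

Cross-section = 25 x 2.6 = 65.0 mm^2
TS = 86 / 65.0 = 1.32 MPa
(1 N/mm^2 = 1 MPa)


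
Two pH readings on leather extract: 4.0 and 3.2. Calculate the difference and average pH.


Difference = 0.8
Average pH = 3.60

Difference = |4.0 - 3.2| = 0.8
Average = (4.0 + 3.2) / 2 = 3.60


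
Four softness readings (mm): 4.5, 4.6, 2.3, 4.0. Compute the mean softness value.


3.85 mm

Sum = 4.5 + 4.6 + 2.3 + 4.0
Mean = 15.4 / 4 = 3.85 mm


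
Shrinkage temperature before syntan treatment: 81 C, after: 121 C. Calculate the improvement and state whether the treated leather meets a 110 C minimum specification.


Improvement = 40 C
Meets 110 C spec: Yes

Improvement = 121 - 81 = 40 C
Spec check: 121 C >= 110 C? Yes


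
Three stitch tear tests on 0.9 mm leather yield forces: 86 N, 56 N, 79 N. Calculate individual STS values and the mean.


STS1 = 86 / 0.9 = 95.6 N/mm
STS2 = 56 / 0.9 = 62.2 N/mm
STS3 = 79 / 0.9 = 87.8 N/mm
Mean = (95.6 + 62.2 + 87.8) / 3 = 81.9 N/mm


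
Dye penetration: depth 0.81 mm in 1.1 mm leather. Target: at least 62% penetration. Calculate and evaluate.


Penetration = 73.6%
Meets target: Yes

Penetration = 0.81 / 1.1 x 100 = 73.6%
Target: 62%
Meets target: Yes


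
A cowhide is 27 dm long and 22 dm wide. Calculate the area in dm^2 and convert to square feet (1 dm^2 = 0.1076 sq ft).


Area = 27 x 22 = 594 dm^2
Conversion: 594 x 0.1076 = 63.91 sq ft


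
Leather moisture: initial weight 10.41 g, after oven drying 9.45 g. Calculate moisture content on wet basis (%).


Moisture = 10.41 - 9.45 = 0.96 g
MC = 0.96 / 10.41 x 100 = 9.2%


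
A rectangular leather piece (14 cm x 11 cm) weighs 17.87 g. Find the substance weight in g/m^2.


1160.4 g/m^2

Area = 14 x 11 = 154 cm^2
SW = 17.87 / 154 x 10000 = 1160.4 g/m^2


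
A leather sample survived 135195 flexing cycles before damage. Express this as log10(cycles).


5.13

log10(135195) = 5.13


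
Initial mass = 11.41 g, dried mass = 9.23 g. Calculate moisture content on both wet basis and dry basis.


Moisture lost = 11.41 - 9.23 = 2.18 g
Wet basis MC = 2.18 / 11.41 x 100 = 19.1%
Dry basis MC = 2.18 / 9.23 x 100 = 23.6%


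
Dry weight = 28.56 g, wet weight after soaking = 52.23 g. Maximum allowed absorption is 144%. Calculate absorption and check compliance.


Absorption = 82.9%
Compliant: Yes


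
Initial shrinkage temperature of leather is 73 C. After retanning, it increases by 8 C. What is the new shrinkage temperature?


81 C

New Ts = 73 + 8 = 81 C


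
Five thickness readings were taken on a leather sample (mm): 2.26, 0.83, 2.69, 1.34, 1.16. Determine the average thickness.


Sum = 2.26 + 0.83 + 2.69 + 1.34 + 1.16 = 8.28
Average = 8.28 / 5 = 1.66 mm


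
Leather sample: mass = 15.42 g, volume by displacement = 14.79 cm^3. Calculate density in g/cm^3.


Density = mass / volume
Density = 15.42 / 14.79 = 1.043 g/cm^3


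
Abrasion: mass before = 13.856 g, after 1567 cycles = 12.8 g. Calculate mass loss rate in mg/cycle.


0.674 mg/cycle

Mass loss = 13.856 - 12.8 = 1.056 g
Rate = 1.056 / 1567 x 1000 = 0.674 mg/cycle


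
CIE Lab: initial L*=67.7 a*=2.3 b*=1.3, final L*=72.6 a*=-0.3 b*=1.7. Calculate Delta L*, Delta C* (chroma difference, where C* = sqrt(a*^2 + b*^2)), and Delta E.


Delta L* = 72.6 - 67.7 = 4.9
C1* = sqrt((2.3)^2 + (1.3)^2) = 2.642
C2* = sqrt((-0.3)^2 + (1.7)^2) = 1.726
Delta C* = 1.726 - 2.642 = -0.92
Delta E = sqrt((4.9)^2 + (-2.6)^2 + (0.4)^2) = 5.56


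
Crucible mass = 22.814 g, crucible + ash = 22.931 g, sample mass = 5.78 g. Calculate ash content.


Ash mass = 22.931 - 22.814 = 0.117 g
Ash% = 0.117 / 5.78 x 100 = 2.02%


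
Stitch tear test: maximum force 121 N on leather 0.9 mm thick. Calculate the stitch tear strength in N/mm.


134.4 N/mm

Stitch tear strength = force / thickness
STS = 121 / 0.9 = 134.4 N/mm


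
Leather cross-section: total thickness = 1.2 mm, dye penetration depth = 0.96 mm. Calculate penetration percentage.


Penetration% = 0.96 / 1.2 x 100
Penetration = 80.0%


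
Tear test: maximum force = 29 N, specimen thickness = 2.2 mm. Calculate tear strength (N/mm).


13.2 N/mm

Tear strength = force / thickness
Tear = 29 / 2.2 = 13.2 N/mm


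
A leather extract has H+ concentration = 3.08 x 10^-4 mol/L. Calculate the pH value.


pH = -log10[H+]
pH = -log10(3.08 x 10^-4) = 3.51


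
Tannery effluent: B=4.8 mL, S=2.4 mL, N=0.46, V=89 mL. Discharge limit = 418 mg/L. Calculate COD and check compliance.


COD = (4.8 - 2.4) x 0.46 x 8000 / 89 = 99.2 mg/L
Limit: 418 mg/L
Compliant: Yes
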